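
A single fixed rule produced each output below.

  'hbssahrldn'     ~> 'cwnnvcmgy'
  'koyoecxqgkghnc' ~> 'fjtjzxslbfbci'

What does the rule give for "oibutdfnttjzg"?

Each output is the input with this applied: shift every letter 5 places backward in the alphabet (wrapping around), then delete the last character.
For "oibutdfnttjzg" the result is "jdwpoyaiooeu".

jdwpoyaiooeu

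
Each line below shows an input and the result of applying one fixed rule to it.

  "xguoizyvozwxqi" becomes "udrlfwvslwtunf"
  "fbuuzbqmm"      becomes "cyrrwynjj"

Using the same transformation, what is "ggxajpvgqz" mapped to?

Each output is the input with this applied: shift every letter 3 places backward in the alphabet (wrapping around).
So "ggxajpvgqz" becomes "dduxgmsdnw".

dduxgmsdnw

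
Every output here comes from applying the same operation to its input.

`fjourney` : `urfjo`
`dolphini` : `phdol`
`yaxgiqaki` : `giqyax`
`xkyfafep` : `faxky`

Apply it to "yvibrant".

bryvi

Rule — delete the last 3 characters, then move the first 3 characters to the end (rotate left by 3).
Applying both steps to "yvibrant": "yvibr", then "bryvi".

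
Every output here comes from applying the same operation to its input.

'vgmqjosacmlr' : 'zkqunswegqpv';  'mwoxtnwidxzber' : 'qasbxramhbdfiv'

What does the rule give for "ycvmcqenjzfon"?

cgzqguirndjsr

What's happening: shift every letter 4 places forward in the alphabet (wrapping around).
"ycvmcqenjzfon" → "cgzqguirndjsr".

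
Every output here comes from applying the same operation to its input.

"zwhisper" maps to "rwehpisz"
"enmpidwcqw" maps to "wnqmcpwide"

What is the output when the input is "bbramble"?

In each case the input is transformed by: take characters alternately from the front and the back (1st, last, 2nd, 2nd-last, ...), then move the first character to the end.
For "bbramble" the result is "eblrbamb".

eblrbamb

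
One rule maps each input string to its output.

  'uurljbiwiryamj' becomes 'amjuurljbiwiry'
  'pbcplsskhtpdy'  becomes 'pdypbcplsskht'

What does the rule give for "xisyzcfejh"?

ejhxisyzcf

In each case the input is transformed by: move the last 3 characters to the front (rotate right by 3).
"xisyzcfejh" → "ejhxisyzcf".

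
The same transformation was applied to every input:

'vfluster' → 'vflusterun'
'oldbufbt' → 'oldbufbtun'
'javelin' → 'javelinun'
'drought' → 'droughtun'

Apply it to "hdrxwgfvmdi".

hdrxwgfvmdiun

The rule is to append "un".
Applying that to "hdrxwgfvmdi" gives "hdrxwgfvmdiun".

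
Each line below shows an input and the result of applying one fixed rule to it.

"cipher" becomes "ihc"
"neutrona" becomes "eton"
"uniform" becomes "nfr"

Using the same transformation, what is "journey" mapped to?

ore

Each output is the input with this applied: swap the first and last characters, then keep every other character starting from the second (positions 2nd, 4th, 6th, ...).
Working it through for "journey": intermediate "yournej", final "ore".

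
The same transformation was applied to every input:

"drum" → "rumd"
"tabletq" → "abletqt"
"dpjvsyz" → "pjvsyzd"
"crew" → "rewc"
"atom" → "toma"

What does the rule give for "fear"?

earf

Looking at the pairs, the operation is to move the first character to the end.
Applying that to "fear" gives "earf".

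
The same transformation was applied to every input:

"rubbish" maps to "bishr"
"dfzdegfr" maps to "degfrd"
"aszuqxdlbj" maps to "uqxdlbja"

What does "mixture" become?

Looking at the pairs, the operation is to move the first character to the end, then delete the first 2 characters.
For "mixture", step one produces "ixturem"; step two turns that into "turem".
(Check on "dfzdegfr": → "fzdegfrd" → "degfrd" ✓)

turem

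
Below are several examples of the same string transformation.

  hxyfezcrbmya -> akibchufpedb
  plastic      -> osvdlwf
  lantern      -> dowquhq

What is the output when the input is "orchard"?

urkfudg

The transformation: shift every letter 3 places forward in the alphabet (wrapping around), then swap each adjacent pair of characters (1↔2, 3↔4, ...).
For "orchard", step one produces "rufkdug"; step two turns that into "urkfudg".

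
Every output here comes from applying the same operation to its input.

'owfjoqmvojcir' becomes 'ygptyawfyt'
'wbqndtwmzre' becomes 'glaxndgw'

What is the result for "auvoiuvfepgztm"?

kefysefpozq

In each case the input is transformed by: shift every letter 10 places forward in the alphabet (wrapping around), then delete the last 3 characters.
"auvoiuvfepgztm" → "kefysefpozqjdw" → "kefysefpozq".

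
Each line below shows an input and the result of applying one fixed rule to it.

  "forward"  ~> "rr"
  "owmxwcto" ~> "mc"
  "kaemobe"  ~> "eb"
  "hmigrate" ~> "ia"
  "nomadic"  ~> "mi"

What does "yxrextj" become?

rt

The rule is to keep one character in every 3, starting at position 3 (positions 3rd, 6th, 9th, ...).
Applying that to "yxrextj" gives "rt".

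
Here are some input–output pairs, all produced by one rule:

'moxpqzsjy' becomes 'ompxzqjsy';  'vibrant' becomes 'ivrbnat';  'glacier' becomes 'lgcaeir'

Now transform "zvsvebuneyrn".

vzvsbenuyenr

Looking at the pairs, the operation is to swap each adjacent pair of characters (1↔2, 3↔4, ...).
Applying that to "zvsvebuneyrn" gives "vzvsbenuyenr".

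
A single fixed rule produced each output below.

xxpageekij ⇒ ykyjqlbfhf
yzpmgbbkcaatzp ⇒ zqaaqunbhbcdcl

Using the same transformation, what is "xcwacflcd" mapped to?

What's happening: take characters alternately from the front and the back (1st, last, 2nd, 2nd-last, ...), then shift every letter 1 place forward in the alphabet (wrapping around).
Applying that to "xcwacflcd" gives "yeddxmbgd".

yeddxmbgd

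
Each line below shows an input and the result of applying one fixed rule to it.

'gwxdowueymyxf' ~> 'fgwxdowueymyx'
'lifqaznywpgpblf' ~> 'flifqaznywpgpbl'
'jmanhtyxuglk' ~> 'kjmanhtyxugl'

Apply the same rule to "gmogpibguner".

rgmogpibgune

The transformation: move the last character to the front.
Applying that to "gmogpibguner" gives "rgmogpibgune".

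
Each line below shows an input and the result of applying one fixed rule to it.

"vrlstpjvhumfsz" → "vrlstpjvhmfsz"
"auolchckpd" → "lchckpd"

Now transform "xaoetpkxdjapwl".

Each output is the input with this applied: remove every vowel.
Doing the same to "xaoetpkxdjapwl": "xtpkxdjpwl".

xtpkxdjpwl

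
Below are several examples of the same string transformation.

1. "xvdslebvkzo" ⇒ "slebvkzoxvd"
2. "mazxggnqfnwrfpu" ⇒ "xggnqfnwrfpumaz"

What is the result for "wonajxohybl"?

Looking at the pairs, the operation is to move the first 3 characters to the end (rotate left by 3).
Applying that to "wonajxohybl" gives "ajxohyblwon".

ajxohyblwon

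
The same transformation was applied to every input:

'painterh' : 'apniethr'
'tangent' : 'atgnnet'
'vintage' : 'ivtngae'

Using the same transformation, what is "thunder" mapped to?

htnuedr

Rule — swap each adjacent pair of characters (1↔2, 3↔4, ...).
"thunder" → "htnuedr".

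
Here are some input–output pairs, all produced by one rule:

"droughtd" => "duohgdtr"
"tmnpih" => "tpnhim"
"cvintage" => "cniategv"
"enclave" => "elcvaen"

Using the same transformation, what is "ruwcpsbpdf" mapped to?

rcwsppbfdu

Looking at the pairs, the operation is to swap each adjacent pair of characters (1↔2, 3↔4, ...), then move the first character to the end.
Applying both steps to "ruwcpsbpdf": "urcwsppbfd", then "rcwsppbfdu".
(Check on "cvintage": → "vcniateg" → "cniategv" ✓)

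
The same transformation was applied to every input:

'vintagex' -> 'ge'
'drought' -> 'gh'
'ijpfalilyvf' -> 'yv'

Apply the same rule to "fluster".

What's happening: move the last 3 characters to the front (rotate right by 3), then keep only the first 2 characters.
"fluster" → "terflus" → "te".

te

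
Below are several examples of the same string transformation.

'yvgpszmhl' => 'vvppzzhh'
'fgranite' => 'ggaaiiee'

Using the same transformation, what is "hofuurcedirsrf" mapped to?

oouurreeiissff

Rule — keep every other character starting from the second (positions 2nd, 4th, 6th, ...), then double every character.
Starting from "hofuurcedirsrf": after the first operation, "oureisf"; after the second, "oouurreeiissff".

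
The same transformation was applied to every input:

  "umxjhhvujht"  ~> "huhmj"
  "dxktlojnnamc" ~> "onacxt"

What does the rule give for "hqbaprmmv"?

rmqa

In each case the input is transformed by: keep every other character starting from the second (positions 2nd, 4th, 6th, ...), then move the first 2 characters to the end (rotate left by 2).
Starting from "hqbaprmmv": after the first operation, "qarm"; after the second, "rmqa".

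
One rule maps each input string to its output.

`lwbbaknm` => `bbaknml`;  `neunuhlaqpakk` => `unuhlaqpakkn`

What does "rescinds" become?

scindsr

The transformation: move the first 2 characters to the end (rotate left by 2), then delete the last character.
Applying both steps to "rescinds": "scindsre", then "scindsr".
(Check on "neunuhlaqpakk": → "unuhlaqpakkne" → "unuhlaqpakkn" ✓)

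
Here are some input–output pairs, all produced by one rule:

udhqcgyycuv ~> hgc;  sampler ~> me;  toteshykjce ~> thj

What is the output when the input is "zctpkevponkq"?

teoq

In each case the input is transformed by: keep one character in every 3, starting at position 3 (positions 3rd, 6th, 9th, ...).
For "zctpkevponkq" the result is "teoq".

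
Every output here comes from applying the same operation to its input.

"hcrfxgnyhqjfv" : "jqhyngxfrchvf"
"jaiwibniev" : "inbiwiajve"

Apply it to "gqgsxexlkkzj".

Rule — move the last 2 characters to the front (rotate right by 2), then reverse the string.
"gqgsxexlkkzj" → "zjgqgsxexlkk" → "kklxexsgqgjz".

kklxexsgqgjz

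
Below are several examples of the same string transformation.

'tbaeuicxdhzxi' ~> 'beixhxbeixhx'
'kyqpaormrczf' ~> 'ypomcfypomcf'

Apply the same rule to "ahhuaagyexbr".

What's happening: keep every other character starting from the second (positions 2nd, 4th, 6th, ...), then write the whole string twice.
For "ahhuaagyexbr", step one produces "huayxr"; step two turns that into "huayxrhuayxr".
(Check on "tbaeuicxdhzxi": → "beixhx" → "beixhxbeixhx" ✓)

huayxrhuayxr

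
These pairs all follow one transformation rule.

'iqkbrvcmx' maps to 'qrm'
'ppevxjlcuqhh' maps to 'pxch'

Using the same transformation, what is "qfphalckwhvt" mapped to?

fakv

Looking at the pairs, the operation is to keep one character in every 3, starting at position 2 (positions 2nd, 5th, 8th, ...).
For "qfphalckwhvt" the result is "fakv".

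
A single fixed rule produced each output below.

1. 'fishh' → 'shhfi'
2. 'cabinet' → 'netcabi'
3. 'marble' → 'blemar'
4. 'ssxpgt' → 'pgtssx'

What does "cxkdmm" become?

dmmcxk

The rule is to move the last 3 characters to the front (rotate right by 3).
For "cxkdmm" the result is "dmmcxk".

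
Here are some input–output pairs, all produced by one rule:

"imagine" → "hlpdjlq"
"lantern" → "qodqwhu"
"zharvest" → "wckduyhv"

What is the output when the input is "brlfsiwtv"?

yeuoivlzw

The transformation: shift every letter 3 places forward in the alphabet (wrapping around), then move the last character to the front.
Applying both steps to "brlfsiwtv": "euoivlzwy", then "yeuoivlzw".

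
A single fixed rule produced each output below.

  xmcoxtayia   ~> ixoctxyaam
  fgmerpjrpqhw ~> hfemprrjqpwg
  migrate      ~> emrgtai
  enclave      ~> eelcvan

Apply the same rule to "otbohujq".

joobuhqt

The pattern: swap each adjacent pair of characters (1↔2, 3↔4, ...), then swap the first and last characters.
Applying both steps to "otbohujq": "toobuhqj", then "joobuhqt".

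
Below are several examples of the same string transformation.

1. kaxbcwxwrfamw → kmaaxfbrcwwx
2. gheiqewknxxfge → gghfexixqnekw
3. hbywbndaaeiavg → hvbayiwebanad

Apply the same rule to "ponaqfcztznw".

pnozntazqcf

Each output is the input with this applied: delete the last character, then take characters alternately from the front and the back (1st, last, 2nd, 2nd-last, ...).
"ponaqfcztznw" → "ponaqfcztzn" → "pnozntazqcf".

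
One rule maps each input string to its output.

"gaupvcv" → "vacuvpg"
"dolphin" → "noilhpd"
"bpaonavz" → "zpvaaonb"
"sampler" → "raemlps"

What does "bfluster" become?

The pattern: take characters alternately from the front and the back (1st, last, 2nd, 2nd-last, ...), then move the first character to the end.
On "bfluster" that produces "rfeltusb".

rfeltusb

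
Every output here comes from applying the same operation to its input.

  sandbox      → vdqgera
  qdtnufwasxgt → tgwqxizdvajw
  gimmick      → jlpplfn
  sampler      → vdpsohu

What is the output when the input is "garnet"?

Rule — shift every letter 3 places forward in the alphabet (wrapping around).
Doing the same to "garnet": "jduqhw".

jduqhw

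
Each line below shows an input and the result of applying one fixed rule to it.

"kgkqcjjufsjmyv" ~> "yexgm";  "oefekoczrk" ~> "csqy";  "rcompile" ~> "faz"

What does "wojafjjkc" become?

The transformation: shift every letter 12 places backward in the alphabet (wrapping around), then keep one character in every 3, starting at position 1 (positions 1st, 4th, 7th, ...).
For "wojafjjkc", step one produces "kcxotxxyq"; step two turns that into "kox".

kox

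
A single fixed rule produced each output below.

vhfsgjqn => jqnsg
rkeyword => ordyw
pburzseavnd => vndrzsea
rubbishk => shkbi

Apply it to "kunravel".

In each case the input is transformed by: delete the first 3 characters, then move the last 3 characters to the front (rotate right by 3).
Applying both steps to "kunravel": "ravel", then "velra".

velra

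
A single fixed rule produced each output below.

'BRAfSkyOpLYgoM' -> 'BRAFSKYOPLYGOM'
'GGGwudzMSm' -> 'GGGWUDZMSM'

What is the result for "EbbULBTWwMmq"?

The transformation: convert every letter to uppercase.
For "EbbULBTWwMmq" the result is "EBBULBTWWMMQ".

EBBULBTWWMMQ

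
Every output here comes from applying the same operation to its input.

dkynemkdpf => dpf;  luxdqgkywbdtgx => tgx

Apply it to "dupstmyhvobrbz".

rbz

The rule is to keep only the last 3 characters.
For "dupstmyhvobrbz" the result is "rbz".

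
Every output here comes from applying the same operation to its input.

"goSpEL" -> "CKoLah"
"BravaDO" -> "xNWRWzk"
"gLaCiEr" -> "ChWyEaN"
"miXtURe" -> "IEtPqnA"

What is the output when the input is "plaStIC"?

Rule — flip the case of every letter, then shift every letter 4 places backward in the alphabet (wrapping around).
Starting from "plaStIC": after the first operation, "PLAsTic"; after the second, "LHWoPey".

LHWoPey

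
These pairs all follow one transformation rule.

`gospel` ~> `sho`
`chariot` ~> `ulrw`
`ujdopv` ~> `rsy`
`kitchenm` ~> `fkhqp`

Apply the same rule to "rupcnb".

The pattern: shift every letter 3 places forward in the alphabet (wrapping around), then delete the first 3 characters.
Starting from "rupcnb": after the first operation, "uxsfqe"; after the second, "fqe".
(Check on "gospel": → "jrvsho" → "sho" ✓)

fqe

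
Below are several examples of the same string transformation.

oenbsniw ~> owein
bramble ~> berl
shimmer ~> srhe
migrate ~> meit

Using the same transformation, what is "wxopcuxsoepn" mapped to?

wnxpoepoc

Looking at the pairs, the operation is to take characters alternately from the front and the back (1st, last, 2nd, 2nd-last, ...), then delete the last 3 characters.
For "wxopcuxsoepn", step one produces "wnxpoepocsux"; step two turns that into "wnxpoepoc".
(Check on "bramble": → "berlabm" → "berl" ✓)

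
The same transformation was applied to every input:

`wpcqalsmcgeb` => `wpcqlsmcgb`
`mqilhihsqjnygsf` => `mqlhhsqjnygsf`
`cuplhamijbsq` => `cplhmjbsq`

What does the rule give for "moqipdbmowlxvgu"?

In each case the input is transformed by: remove every vowel.
So "moqipdbmowlxvgu" becomes "mqpdbmwlxvg".

mqpdbmwlxvg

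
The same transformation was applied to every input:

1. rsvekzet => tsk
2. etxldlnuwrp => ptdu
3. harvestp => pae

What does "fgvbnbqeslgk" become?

The transformation: keep one character in every 3, starting at position 2 (positions 2nd, 5th, 8th, ...), then move the last character to the front.
"fgvbnbqeslgk" → "gneg" → "ggne".

ggne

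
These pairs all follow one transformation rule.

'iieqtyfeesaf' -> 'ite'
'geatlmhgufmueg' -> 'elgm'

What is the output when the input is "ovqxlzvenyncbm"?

Looking at the pairs, the operation is to delete the last 2 characters, then keep one character in every 3, starting at position 2 (positions 2nd, 5th, 8th, ...).
So "ovqxlzvenyncbm" becomes "vlen".

vlen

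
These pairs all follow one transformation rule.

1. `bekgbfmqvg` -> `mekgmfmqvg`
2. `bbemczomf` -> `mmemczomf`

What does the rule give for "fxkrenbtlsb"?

In each case the input is transformed by: replace every "b" with "m".
For "fxkrenbtlsb" the result is "fxkrenmtlsm".

fxkrenmtlsm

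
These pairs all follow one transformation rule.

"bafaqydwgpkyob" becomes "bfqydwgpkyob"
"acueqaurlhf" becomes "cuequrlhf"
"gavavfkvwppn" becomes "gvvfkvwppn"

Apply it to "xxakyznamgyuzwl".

xxkyznmgyuzwl

The transformation: remove every "a".
"xxakyznamgyuzwl" → "xxkyznmgyuzwl".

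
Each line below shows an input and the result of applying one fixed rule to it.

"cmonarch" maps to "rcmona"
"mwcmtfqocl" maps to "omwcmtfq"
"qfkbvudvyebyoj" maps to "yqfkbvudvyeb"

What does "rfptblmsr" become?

mrfptbl

The rule is to delete the last 2 characters, then move the last character to the front.
Working it through for "rfptblmsr": intermediate "rfptblm", final "mrfptbl".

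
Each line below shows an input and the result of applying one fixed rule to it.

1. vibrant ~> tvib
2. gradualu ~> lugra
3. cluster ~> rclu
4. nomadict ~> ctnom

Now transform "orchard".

In each case the input is transformed by: move the first 3 characters to the end (rotate left by 3), then delete the first 3 characters.
For "orchard", step one produces "hardorc"; step two turns that into "dorc".

dorc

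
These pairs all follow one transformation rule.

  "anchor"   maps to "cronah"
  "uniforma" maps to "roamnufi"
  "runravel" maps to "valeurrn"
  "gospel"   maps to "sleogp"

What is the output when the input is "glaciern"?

einrlgca

The transformation: swap each adjacent pair of characters (1↔2, 3↔4, ...), then swap the front and back halves of the string.
Working it through for "glaciern": intermediate "lgcaeinr", final "einrlgca".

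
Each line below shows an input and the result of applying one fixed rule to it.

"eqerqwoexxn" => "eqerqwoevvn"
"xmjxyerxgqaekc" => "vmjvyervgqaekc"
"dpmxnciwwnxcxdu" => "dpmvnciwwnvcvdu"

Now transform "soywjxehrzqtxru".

The rule is to replace every "x" with "v".
For "soywjxehrzqtxru" the result is "soywjvehrzqtvru".

soywjvehrzqtvru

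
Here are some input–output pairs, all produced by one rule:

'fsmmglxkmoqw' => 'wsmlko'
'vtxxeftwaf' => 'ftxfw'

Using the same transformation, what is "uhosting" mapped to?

Each output is the input with this applied: move the last 2 characters to the front (rotate right by 2), then keep every other character starting from the second (positions 2nd, 4th, 6th, ...).
On "uhosting": the first step gives "nguhosti", and the second then gives "ghsi".

ghsi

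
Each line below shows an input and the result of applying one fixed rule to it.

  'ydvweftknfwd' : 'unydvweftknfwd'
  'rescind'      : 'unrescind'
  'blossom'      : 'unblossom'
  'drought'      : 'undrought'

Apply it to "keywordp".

The transformation: prepend "un".
"keywordp" → "unkeywordp".

unkeywordp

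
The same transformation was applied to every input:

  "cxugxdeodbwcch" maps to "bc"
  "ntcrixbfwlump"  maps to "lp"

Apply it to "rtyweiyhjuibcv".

Rule — keep one character in every 3, starting at position 1 (positions 1st, 4th, 7th, ...), then delete the first 3 characters.
"rtyweiyhjuibcv" → "rwyuc" → "uc".

uc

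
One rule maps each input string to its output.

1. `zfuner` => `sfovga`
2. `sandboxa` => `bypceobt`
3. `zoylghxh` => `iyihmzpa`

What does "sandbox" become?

What's happening: reverse the string, then shift every letter 1 place forward in the alphabet (wrapping around).
For "sandbox" the result is "ypceobt".

ypceobt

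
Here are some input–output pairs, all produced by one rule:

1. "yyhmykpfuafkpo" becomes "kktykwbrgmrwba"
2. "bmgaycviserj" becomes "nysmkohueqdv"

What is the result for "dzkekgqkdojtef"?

The transformation: shift every letter 12 places forward in the alphabet (wrapping around).
For "dzkekgqkdojtef" the result is "plwqwscwpavfqr".

plwqwscwpavfqr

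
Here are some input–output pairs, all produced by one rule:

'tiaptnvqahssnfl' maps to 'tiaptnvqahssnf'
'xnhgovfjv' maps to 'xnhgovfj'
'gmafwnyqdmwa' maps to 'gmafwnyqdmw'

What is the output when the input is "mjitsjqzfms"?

mjitsjqzfm

What's happening: delete the last character.
"mjitsjqzfms" → "mjitsjqzfm".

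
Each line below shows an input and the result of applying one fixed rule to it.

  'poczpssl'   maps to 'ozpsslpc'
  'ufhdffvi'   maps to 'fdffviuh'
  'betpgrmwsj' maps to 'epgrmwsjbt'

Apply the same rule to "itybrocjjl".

The pattern: move the first 2 characters to the end (rotate left by 2), then swap the first and last characters.
Doing the same to "itybrocjjl": "tbrocjjliy".

tbrocjjliy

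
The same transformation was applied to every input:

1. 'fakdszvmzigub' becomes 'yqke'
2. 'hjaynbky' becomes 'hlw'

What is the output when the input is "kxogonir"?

The pattern: keep one character in every 3, starting at position 2 (positions 2nd, 5th, 8th, ...), then shift every letter 2 places backward in the alphabet (wrapping around).
Applying both steps to "kxogonir": "xor", then "vmp".

vmp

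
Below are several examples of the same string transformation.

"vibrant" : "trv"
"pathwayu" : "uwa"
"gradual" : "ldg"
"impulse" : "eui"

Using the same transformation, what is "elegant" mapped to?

tge

Rule — reverse the string, then keep one character in every 3, starting at position 1 (positions 1st, 4th, 7th, ...).
Applying both steps to "elegant": "tnagele", then "tge".
(Check on "impulse": → "eslupmi" → "eui" ✓)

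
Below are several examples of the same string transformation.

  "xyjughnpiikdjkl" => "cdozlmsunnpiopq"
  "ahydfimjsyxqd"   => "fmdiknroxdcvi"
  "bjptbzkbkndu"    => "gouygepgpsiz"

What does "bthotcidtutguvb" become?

The pattern: shift every letter 5 places forward in the alphabet (wrapping around).
So "bthotcidtutguvb" becomes "gymtyhniyzylzag".

gymtyhniyzylzag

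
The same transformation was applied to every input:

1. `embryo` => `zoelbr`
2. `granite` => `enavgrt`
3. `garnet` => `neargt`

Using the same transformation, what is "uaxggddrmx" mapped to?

Rule — shift every letter 13 places forward in the alphabet (wrapping around) — i.e. ROT13, then move the first character to the end.
On "uaxggddrmx" that produces "nkttqqezkh".

nkttqqezkh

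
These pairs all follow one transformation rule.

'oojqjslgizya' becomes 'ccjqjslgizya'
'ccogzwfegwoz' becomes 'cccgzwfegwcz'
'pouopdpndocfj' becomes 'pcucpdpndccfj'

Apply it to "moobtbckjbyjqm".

mccbtbckjbyjqm

The transformation: replace every "o" with "c".
Applying that to "moobtbckjbyjqm" gives "mccbtbckjbyjqm".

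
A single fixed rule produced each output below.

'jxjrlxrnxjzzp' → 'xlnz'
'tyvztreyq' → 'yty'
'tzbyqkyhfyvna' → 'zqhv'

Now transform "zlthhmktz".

The transformation: keep one character in every 3, starting at position 2 (positions 2nd, 5th, 8th, ...).
Doing the same to "zlthhmktz": "lht".

lht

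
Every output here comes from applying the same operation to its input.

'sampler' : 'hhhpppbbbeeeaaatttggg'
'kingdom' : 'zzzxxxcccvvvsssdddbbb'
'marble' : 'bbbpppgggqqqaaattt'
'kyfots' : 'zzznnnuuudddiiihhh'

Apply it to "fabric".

uuupppqqqgggxxxrrr

The rule is to repeat every character 3 times, then shift every letter 11 places backward in the alphabet (wrapping around).
Working it through for "fabric": intermediate "fffaaabbbrrriiiccc", final "uuupppqqqgggxxxrrr".
(Check on "sampler": → "sssaaammmpppllleeerrr" → "hhhpppbbbeeeaaatttggg" ✓)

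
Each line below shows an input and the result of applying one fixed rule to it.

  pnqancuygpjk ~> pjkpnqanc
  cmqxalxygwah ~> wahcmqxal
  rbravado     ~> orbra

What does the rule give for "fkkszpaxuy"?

The rule is to swap the front and back halves of the string, then delete the first 3 characters.
For "fkkszpaxuy", step one produces "paxuyfkksz"; step two turns that into "uyfkksz".

uyfkksz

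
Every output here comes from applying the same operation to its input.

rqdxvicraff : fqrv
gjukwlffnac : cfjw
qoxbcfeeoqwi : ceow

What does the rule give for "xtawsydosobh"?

bost

What's happening: keep one character in every 3, starting at position 2 (positions 2nd, 5th, 8th, ...), then sort the characters into alphabetical order.
Applying both steps to "xtawsydosobh": "tsob", then "bost".
(Check on "qoxbcfeeoqwi": → "ocew" → "ceow" ✓)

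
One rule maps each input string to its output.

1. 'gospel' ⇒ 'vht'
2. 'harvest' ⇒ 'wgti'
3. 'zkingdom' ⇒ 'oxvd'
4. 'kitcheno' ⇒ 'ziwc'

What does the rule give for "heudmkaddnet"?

In each case the input is transformed by: keep every other character starting from the first (positions 1st, 3rd, 5th, ...), then shift every letter 11 places backward in the alphabet (wrapping around).
Working it through for "heudmkaddnet": intermediate "humade", final "wjbpst".

wjbpst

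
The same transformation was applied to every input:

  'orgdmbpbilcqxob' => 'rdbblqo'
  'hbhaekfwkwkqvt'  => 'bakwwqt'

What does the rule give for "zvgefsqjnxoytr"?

What's happening: keep every other character starting from the second (positions 2nd, 4th, 6th, ...).
For "zvgefsqjnxoytr" the result is "vesjxyr".

vesjxyr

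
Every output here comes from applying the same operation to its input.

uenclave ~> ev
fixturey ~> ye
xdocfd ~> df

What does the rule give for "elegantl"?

lt

Each output is the input with this applied: reverse the string, then keep only the first 2 characters.
Starting from "elegantl": after the first operation, "ltnagele"; after the second, "lt".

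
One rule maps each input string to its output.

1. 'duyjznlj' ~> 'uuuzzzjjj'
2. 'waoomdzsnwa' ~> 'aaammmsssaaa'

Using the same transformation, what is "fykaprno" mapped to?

Looking at the pairs, the operation is to keep one character in every 3, starting at position 2 (positions 2nd, 5th, 8th, ...), then repeat every character 3 times.
On "fykaprno": the first step gives "ypo", and the second then gives "yyypppooo".
(Check on "waoomdzsnwa": → "amsa" → "aaammmsssaaa" ✓)

yyypppooo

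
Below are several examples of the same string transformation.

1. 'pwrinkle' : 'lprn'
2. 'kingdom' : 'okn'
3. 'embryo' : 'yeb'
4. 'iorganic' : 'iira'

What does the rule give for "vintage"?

Looking at the pairs, the operation is to move the last 3 characters to the front (rotate right by 3), then keep every other character starting from the second (positions 2nd, 4th, 6th, ...).
For "vintage", step one produces "agevint"; step two turns that into "gvn".

gvn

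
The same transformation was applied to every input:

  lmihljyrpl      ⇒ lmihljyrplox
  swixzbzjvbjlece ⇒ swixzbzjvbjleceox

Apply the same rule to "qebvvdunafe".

qebvvdunafeox

Each output is the input with this applied: append "ox".
So "qebvvdunafe" becomes "qebvvdunafeox".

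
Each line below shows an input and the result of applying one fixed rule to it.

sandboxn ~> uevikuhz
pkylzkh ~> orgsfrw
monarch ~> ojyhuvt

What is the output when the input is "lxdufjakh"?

orhqmbkes

The rule is to shift every letter 7 places forward in the alphabet (wrapping around), then reverse the string.
"lxdufjakh" → "sekbmqhro" → "orhqmbkes".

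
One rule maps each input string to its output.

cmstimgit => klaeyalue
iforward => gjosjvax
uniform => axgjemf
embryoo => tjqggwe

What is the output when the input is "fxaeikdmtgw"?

swacvelyoxp

The rule is to shift every letter 8 places backward in the alphabet (wrapping around), then move the first 2 characters to the end (rotate left by 2).
Applying both steps to "fxaeikdmtgw": "xpswacvelyo", then "swacvelyoxp".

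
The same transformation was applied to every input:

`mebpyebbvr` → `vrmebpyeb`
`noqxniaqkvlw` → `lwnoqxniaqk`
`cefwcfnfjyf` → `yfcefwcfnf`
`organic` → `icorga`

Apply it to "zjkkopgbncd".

cdzjkkopgb

Looking at the pairs, the operation is to move the last 2 characters to the front (rotate right by 2), then delete the last character.
For "zjkkopgbncd", step one produces "cdzjkkopgbn"; step two turns that into "cdzjkkopgb".
(Check on "cefwcfnfjyf": → "yfcefwcfnfj" → "yfcefwcfnf" ✓)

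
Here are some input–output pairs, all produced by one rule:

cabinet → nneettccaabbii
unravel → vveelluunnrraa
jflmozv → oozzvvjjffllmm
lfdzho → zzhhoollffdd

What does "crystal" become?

ttaallccrryyss

Each output is the input with this applied: move the last 3 characters to the front (rotate right by 3), then double every character.
For "crystal", step one produces "talcrys"; step two turns that into "ttaallccrryyss".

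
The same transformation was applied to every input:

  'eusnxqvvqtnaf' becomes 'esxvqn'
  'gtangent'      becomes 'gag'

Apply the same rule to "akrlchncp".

arcn

Each output is the input with this applied: delete the last 2 characters, then keep every other character starting from the first (positions 1st, 3rd, 5th, ...).
"akrlchncp" → "arcn".
(Check on "eusnxqvvqtnaf": → "eusnxqvvqtn" → "esxvqn" ✓)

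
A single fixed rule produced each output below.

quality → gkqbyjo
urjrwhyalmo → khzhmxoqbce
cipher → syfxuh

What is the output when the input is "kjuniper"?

azkdyfuh

In each case the input is transformed by: shift every letter 10 places backward in the alphabet (wrapping around).
Applying that to "kjuniper" gives "azkdyfuh".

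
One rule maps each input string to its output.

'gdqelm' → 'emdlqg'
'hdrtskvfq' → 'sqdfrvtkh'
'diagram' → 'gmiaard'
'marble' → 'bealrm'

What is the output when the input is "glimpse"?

melsipg

What's happening: take characters alternately from the front and the back (1st, last, 2nd, 2nd-last, ...), then swap the first and last characters.
Applying both steps to "glimpse": "gelsipm", then "melsipg".
(Check on "gdqelm": → "gmdlqe" → "emdlqg" ✓)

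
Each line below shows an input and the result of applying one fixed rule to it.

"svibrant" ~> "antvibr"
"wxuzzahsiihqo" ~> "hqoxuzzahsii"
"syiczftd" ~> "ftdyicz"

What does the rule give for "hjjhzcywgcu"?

gcujjhzcyw

The rule is to delete the first character, then move the last 3 characters to the front (rotate right by 3).
Applying both steps to "hjjhzcywgcu": "jjhzcywgcu", then "gcujjhzcyw".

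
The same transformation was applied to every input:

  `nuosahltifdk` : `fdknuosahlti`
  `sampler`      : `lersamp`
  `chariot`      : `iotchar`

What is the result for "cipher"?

hercip

In each case the input is transformed by: move the last 3 characters to the front (rotate right by 3).
For "cipher" the result is "hercip".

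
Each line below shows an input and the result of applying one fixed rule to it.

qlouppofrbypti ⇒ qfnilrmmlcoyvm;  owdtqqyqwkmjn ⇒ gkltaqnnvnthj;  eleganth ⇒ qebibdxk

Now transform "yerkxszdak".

xhvbohupwa

The rule is to shift every letter 3 places backward in the alphabet (wrapping around), then move the last 2 characters to the front (rotate right by 2).
Working it through for "yerkxszdak": intermediate "vbohupwaxh", final "xhvbohupwa".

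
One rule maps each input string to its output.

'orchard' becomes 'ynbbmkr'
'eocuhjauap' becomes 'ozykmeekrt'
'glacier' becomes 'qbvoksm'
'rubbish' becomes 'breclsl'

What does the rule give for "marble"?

wokvbl

The pattern: shift every letter 10 places forward in the alphabet (wrapping around), then take characters alternately from the front and the back (1st, last, 2nd, 2nd-last, ...).
Starting from "marble": after the first operation, "wkblvo"; after the second, "wokvbl".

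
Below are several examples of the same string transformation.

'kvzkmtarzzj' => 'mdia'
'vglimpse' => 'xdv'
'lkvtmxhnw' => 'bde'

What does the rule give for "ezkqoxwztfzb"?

qfqq

The rule is to shift every letter 9 places backward in the alphabet (wrapping around), then keep one character in every 3, starting at position 2 (positions 2nd, 5th, 8th, ...).
Applying both steps to "ezkqoxwztfzb": "vqbhfonqkwqs", then "qfqq".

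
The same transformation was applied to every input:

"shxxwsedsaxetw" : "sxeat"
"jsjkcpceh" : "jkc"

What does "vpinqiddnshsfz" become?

vndsf

Looking at the pairs, the operation is to keep one character in every 3, starting at position 1 (positions 1st, 4th, 7th, ...).
Applying that to "vpinqiddnshsfz" gives "vndsf".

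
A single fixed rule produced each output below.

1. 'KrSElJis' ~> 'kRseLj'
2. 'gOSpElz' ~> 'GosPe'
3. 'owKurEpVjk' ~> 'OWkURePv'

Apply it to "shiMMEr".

The transformation: delete the last 2 characters, then flip the case of every letter.
Starting from "shiMMEr": after the first operation, "shiMM"; after the second, "SHImm".

SHImm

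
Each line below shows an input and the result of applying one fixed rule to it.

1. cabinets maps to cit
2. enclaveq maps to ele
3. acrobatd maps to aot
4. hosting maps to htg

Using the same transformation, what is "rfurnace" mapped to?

What's happening: keep one character in every 3, starting at position 1 (positions 1st, 4th, 7th, ...).
"rfurnace" → "rrc".

rrc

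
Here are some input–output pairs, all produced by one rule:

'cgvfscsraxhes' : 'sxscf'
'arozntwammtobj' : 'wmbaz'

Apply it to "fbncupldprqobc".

Looking at the pairs, the operation is to keep one character in every 3, starting at position 1 (positions 1st, 4th, 7th, ...), then move the last 3 characters to the front (rotate right by 3).
"fbncupldprqobc" → "fclrb" → "lrbfc".

lrbfc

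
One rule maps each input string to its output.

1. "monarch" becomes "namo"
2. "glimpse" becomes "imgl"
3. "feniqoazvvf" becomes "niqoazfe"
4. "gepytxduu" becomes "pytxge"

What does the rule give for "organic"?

Each output is the input with this applied: delete the last 3 characters, then move the first 2 characters to the end (rotate left by 2).
Starting from "organic": after the first operation, "orga"; after the second, "gaor".

gaor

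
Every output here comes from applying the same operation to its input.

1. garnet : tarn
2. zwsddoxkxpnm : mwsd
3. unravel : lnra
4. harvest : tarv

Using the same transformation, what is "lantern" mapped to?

nant

What's happening: swap the first and last characters, then keep only the first 4 characters.
So "lantern" becomes "nant".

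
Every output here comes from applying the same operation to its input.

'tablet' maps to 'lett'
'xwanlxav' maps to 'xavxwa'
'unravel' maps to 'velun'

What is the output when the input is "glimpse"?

The pattern: move the last 3 characters to the front (rotate right by 3), then delete the last 2 characters.
Applying both steps to "glimpse": "pseglim", then "psegl".

psegl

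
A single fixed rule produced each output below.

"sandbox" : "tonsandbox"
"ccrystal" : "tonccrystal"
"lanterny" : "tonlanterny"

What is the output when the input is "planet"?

The pattern: prepend "ton".
For "planet" the result is "tonplanet".

tonplanet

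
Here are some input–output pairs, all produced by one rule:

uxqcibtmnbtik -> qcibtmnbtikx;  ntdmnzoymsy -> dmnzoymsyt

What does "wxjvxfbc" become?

The pattern: delete the first character, then move the first character to the end.
On "wxjvxfbc": the first step gives "xjvxfbc", and the second then gives "jvxfbcx".

jvxfbcx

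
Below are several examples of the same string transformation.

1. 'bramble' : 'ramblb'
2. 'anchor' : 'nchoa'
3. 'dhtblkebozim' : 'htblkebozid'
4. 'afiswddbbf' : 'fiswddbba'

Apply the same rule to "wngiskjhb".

The pattern: delete the last character, then move the first character to the end.
Working it through for "wngiskjhb": intermediate "wngiskjh", final "ngiskjhw".

ngiskjhw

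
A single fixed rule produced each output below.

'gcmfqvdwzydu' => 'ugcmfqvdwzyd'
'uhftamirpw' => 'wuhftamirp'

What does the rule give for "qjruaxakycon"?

nqjruaxakyco

What's happening: move the last character to the front.
So "qjruaxakycon" becomes "nqjruaxakyco".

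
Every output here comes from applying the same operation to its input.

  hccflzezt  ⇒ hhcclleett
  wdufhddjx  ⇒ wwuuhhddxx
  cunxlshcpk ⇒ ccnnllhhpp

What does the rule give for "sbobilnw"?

Rule — keep every other character starting from the first (positions 1st, 3rd, 5th, ...), then double every character.
So "sbobilnw" becomes "ssooiinn".

ssooiinn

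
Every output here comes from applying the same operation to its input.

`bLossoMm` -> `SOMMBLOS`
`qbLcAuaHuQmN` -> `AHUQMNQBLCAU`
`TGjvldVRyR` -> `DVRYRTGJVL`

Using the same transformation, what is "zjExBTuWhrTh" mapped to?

Looking at the pairs, the operation is to swap the front and back halves of the string, then convert every letter to uppercase.
Applying that to "zjExBTuWhrTh" gives "UWHRTHZJEXBT".

UWHRTHZJEXBT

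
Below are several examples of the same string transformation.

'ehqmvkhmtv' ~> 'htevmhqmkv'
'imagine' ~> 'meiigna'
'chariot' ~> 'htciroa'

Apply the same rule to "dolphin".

ondhpil

What's happening: swap each adjacent pair of characters (1↔2, 3↔4, ...), then take characters alternately from the front and the back (1st, last, 2nd, 2nd-last, ...).
So "dolphin" becomes "ondhpil".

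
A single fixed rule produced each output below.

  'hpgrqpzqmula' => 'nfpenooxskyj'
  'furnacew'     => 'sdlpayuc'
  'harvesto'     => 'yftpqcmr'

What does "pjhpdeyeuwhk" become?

hnnfcbcwusif

Each output is the input with this applied: shift every letter 2 places backward in the alphabet (wrapping around), then swap each adjacent pair of characters (1↔2, 3↔4, ...).
Applying both steps to "pjhpdeyeuwhk": "nhfnbcwcsufi", then "hnnfcbcwusif".
(Check on "furnacew": → "dsplyacu" → "sdlpayuc" ✓)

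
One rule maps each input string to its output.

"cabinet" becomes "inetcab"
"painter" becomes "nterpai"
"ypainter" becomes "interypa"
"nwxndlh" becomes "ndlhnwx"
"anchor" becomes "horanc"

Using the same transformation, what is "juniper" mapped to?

In each case the input is transformed by: move the first 3 characters to the end (rotate left by 3).
For "juniper" the result is "iperjun".

iperjun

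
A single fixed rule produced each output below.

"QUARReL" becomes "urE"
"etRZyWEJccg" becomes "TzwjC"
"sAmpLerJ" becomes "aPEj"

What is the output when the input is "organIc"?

The transformation: keep every other character starting from the second (positions 2nd, 4th, 6th, ...), then flip the case of every letter.
For "organIc", step one produces "raI"; step two turns that into "RAi".
(Check on "QUARReL": → "URe" → "urE" ✓)

RAi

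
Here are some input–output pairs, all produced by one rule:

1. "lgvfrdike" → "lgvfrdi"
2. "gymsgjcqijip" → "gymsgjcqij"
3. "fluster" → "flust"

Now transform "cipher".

What's happening: delete the last 2 characters.
Applying that to "cipher" gives "ciph".

ciph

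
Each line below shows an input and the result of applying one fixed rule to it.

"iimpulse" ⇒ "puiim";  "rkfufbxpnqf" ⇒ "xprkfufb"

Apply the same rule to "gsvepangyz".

Looking at the pairs, the operation is to delete the last 3 characters, then move the last 2 characters to the front (rotate right by 2).
On "gsvepangyz": the first step gives "gsvepan", and the second then gives "angsvep".

angsvep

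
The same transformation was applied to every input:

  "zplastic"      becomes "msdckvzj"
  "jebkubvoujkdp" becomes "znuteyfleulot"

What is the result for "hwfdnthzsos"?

cycjrdxnpgr

Rule — reverse the string, then shift every letter 10 places forward in the alphabet (wrapping around).
Applying both steps to "hwfdnthzsos": "soszhtndfwh", then "cycjrdxnpgr".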